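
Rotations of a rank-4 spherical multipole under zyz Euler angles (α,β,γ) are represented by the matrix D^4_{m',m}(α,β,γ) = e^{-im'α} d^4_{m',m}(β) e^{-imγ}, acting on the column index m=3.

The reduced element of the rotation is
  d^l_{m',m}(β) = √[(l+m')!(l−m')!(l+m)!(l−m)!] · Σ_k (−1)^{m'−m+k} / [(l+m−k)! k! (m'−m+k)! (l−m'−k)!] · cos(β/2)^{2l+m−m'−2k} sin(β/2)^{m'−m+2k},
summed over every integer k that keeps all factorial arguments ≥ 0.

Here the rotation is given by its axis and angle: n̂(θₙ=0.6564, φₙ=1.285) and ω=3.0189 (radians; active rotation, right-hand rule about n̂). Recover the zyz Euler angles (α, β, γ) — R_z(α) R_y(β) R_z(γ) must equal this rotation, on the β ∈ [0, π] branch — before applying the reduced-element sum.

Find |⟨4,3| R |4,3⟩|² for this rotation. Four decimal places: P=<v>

Axis–angle → zyz. n̂ = (sinθₙcosφₙ, sinθₙsinφₙ, cosθₙ) = (+0.172048, +0.585515, +0.792194), ω = 3.0189.
R = I cosω + sinω [n̂]ₓ + (1−cosω) n̂n̂ᵀ gives
  R = [-0.933504, +0.103763, +0.343225; +0.297669, -0.309405, +0.903140; +0.199908, +0.945252, +0.257943]
β = atan2(√(R₁₃²+R₂₃²), R₃₃) = 1.309903; α = atan2(R₂₃, R₁₃) mod 2π = 1.207619; γ = atan2(R₃₂, −R₃₁) mod 2π = 1.779212
Split into d^4_{3,3}(β=1.3099) × two z-phases.
Half-angle: c=0.793077, s=0.609121. N=√(5040·1·5040·1)=5040.000000
k∈{0,1} keeps every argument non-negative
  k=0: (−1)^0·5040.0000/(5040)·0.7931^8·0.6091^0 = +0.156504
  k=1: (−1)^1·5040.0000/(720)·0.7931^6·0.6091^2 = -0.646247
d^4_{3,3}(1.3099) = +0.156504 -0.646247 = -0.489743
|D^4_{3,3}|² = |d^4_{3,3}(β)|² = (-0.489743)² = 0.239848 (the z-rotation phases have unit modulus)

P=0.2398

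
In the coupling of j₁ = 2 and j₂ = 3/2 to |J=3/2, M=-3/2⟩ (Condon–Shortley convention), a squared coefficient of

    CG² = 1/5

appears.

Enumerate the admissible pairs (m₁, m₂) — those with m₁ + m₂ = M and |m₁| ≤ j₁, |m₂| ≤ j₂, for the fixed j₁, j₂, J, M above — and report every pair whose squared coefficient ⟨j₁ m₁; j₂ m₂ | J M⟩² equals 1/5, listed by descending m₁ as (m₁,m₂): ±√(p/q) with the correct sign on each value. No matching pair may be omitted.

Admissible pairs with m₁+m₂ = M = -3/2: (-2,1/2), (-1,-1/2), (0,-3/2)
  (m₁,m₂)=(0,-3/2): CG² = 1/5, CG = +√(1/5)   ← matches the target
  (m₁,m₂)=(-1,-1/2): CG² = 2/5, CG = −√(2/5)
  (m₁,m₂)=(-2,1/2): CG² = 2/5, CG = +√(2/5)
Pairs with CG² = 1/5: (0,-3/2): +√(1/5)

(0,-3/2): +√(1/5)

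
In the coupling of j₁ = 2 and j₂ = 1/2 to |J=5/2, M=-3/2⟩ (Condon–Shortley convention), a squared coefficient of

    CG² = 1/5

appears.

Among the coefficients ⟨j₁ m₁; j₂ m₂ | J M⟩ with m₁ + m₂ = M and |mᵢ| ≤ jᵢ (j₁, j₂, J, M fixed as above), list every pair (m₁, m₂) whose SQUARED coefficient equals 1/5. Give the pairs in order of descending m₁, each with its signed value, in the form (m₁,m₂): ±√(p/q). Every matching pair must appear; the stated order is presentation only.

Admissible pairs with m₁+m₂ = M = -3/2: (-2,1/2), (-1,-1/2)
  (m₁,m₂)=(-1,-1/2): CG² = 4/5, CG = +√(4/5)
  (m₁,m₂)=(-2,1/2): CG² = 1/5, CG = +√(1/5)   ← matches the target
Pairs with CG² = 1/5: (-2,1/2): +√(1/5)

(-2,1/2): +√(1/5)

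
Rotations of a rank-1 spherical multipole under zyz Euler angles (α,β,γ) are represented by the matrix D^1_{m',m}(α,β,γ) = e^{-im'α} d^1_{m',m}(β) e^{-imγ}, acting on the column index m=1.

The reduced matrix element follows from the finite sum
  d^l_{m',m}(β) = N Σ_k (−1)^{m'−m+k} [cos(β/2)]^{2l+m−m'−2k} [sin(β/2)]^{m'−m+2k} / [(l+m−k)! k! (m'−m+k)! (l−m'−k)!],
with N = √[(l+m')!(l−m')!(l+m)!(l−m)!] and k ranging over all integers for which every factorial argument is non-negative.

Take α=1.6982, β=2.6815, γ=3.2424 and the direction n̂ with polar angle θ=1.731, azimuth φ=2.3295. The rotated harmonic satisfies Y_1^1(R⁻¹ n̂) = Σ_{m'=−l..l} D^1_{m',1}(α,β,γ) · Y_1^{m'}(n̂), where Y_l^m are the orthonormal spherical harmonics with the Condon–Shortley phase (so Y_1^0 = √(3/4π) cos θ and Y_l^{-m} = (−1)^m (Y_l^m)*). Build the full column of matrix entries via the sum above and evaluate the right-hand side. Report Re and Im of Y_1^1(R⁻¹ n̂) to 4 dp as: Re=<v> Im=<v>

Need the full column D^1_{m',1} for m'=−1..1 at α=1.6982, β=2.6815, γ=3.2424.
cos(β/2)=0.228023, sin(β/2)=0.973656
d^1_{-1,1}: single k=2 term ⇒ +0.948006;  D = +0.025210-0.947670i
d^1_{0,1}: single k=1 term ⇒ +0.313977;  D = -0.312383+0.031598i
d^1_{1,1}: single k=0 term ⇒ +0.051994;  D = +0.011763+0.050646i
Y_1^{m'}(θ=1.731,φ=2.3295) and Σ D·Y over m':
  (+0.0252-0.9477i)·(-0.2346-0.2475i)  (-0.3124+0.0316i)·(-0.0779+0.0000i)  (+0.0118+0.0506i)·(+0.2346-0.2475i)
Y_1^1(R⁻¹ n̂) = -0.200843+0.222640i

Re=-0.2008 Im=0.2226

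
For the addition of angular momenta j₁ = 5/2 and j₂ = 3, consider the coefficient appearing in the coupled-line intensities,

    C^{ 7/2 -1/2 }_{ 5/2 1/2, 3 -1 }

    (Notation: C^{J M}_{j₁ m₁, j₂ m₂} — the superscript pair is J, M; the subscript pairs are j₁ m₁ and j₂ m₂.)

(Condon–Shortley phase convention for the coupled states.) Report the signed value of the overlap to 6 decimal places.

−√(1/63) ≈ -0.125988

√[8·2!3!4!/10! · 3!2!2!4!3!4!] = √(9216/175)
  +(−1)^0/∏(0,2,2,2,1,2)! = 1/16  (running 1/16)
  +(−1)^1/∏(1,1,1,1,2,3)! = -1/12  (running -1/48)
  +(−1)^2/∏(2,0,0,0,3,4)! = 1/288  (running -5/288)
⟨..|..⟩ = √(9216/175)·(-5/288) = -0.125988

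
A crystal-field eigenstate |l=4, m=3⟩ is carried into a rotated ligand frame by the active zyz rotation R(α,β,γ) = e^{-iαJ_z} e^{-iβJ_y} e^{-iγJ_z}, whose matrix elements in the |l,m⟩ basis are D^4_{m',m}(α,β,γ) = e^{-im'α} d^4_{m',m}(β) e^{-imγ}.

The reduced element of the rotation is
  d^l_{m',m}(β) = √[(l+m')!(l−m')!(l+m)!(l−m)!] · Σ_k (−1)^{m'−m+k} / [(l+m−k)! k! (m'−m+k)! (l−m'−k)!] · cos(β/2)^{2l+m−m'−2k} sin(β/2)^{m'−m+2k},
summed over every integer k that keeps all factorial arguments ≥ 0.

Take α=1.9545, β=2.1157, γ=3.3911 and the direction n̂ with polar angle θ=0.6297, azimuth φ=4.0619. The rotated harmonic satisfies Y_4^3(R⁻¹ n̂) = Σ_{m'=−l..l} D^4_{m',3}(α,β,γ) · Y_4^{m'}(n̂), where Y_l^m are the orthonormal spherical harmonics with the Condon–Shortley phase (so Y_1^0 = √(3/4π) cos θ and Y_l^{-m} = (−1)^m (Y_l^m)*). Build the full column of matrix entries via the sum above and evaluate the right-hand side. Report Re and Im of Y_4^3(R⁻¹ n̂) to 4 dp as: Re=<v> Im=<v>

Re=-0.3358 Im=-0.0406

Need the full column D^4_{m',3} for m'=−4..4 at α=1.9545, β=2.1157, γ=3.3911.
cos(β/2)=0.490747, sin(β/2)=0.871302
d^4_{-4,3}: single k=7 term ⇒ +0.529157;  D = -0.373836-0.374505i
d^4_{-3,3}: k∈[6..7] ⇒ +0.737609 -0.332163 = +0.405446;  D = -0.158854+0.373030i
d^4_{-2,3}: k∈[5..6] ⇒ +0.666195 -0.700009 = -0.033814;  D = -0.033808-0.000639i
d^4_{-1,3}: k∈[4..5] ⇒ +0.442205 -0.836369 = -0.394165;  D = +0.140630+0.368224i
d^4_{0,3}: k∈[3..4] ⇒ +0.222770 -0.702231 = -0.479461;  D = +0.351299-0.326301i
d^4_{1,3}: k∈[2..3] ⇒ +0.084169 -0.442205 = -0.358036;  D = -0.324151-0.152038i
d^4_{2,3}: k∈[1..2] ⇒ +0.022348 -0.211338 = -0.188991;  D = -0.010364+0.188706i
d^4_{3,3}: k∈[0..1] ⇒ +0.003364 -0.074230 = -0.070866;  D = +0.067069-0.022886i
d^4_{4,3}: single k=0 term ⇒ -0.016893;  D = -0.011044-0.012783i
Y_4^{m'}(θ=0.6297,φ=4.0619) and Σ D·Y over m':
  (-0.3738-0.3745i)·(-0.0457+0.0273i)  (-0.1589+0.3730i)·(+0.1918+0.0768i)  (-0.0338-0.0006i)·(-0.1105-0.3995i)  (+0.1406+0.3682i)·(-0.2144+0.2817i)  (+0.3513-0.3263i)·(-0.1759+0.0000i)  (-0.3242-0.1520i)·(+0.2144+0.2817i)  (-0.0104+0.1887i)·(-0.1105+0.3995i)  (+0.0671-0.0229i)·(-0.1918+0.0768i)  (-0.0110-0.0128i)·(-0.0457-0.0273i)
Y_4^3(R⁻¹ n̂) = -0.335847-0.040612i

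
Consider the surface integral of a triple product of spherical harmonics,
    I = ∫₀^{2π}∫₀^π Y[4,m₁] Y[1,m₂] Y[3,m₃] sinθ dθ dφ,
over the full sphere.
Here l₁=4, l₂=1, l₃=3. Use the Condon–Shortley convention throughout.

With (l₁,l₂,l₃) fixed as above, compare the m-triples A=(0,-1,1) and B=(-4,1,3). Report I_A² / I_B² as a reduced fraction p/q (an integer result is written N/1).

Same 4,1,3: normalisation and zero-m 3j drop out of the ratio.
A: Δ: 2! 6! 0! / 9! → 1/252; sum: t=0:+1/96 = 1/96; 3j²(4 1 3; 0 -1 1) = Δ·Π!·Σ² = 1/42  (sign +1)
B: Δ: 2! 6! 0! / 9! → 1/252; sum: t=2:+1/1440 = 1/1440; 3j²(4 1 3; -4 1 3) = Δ·Π!·Σ² = 1/9  (sign +1)
I_A²/I_B² = (1/42)/(1/9) = 3/14

3/14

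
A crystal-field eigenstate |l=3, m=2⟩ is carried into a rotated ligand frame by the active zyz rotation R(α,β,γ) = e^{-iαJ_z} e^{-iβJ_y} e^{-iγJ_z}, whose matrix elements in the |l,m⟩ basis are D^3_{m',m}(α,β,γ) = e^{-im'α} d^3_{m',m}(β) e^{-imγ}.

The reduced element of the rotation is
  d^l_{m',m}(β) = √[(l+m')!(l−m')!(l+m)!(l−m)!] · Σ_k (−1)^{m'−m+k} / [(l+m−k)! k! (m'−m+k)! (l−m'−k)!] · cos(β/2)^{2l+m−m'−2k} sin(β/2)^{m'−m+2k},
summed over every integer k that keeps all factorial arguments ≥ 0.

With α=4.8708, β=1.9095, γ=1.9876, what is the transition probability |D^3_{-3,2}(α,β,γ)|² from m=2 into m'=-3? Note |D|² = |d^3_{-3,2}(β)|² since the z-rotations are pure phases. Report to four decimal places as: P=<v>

P=0.2627

First d^3_{-3,2}(β=1.9095), then the phase factors e^{-i(-3)α} and e^{-i(2)γ}:
c=cos(1.909500/2)=0.577813, s=sin(1.909500/2)=0.816169; N=√[1·720·120·1]=293.938769
The bounds max(0,m−m')=5 and min(l+m,l−m')=5 give 1 term
  k=5: (−1)^0·293.9388/(120)·0.5778^1·0.8162^5 = +0.512583
d^3_{-3,2}(1.9095) = +0.512583
|D^3_{-3,2}|² = |d^3_{-3,2}(β)|² = (+0.512583)² = 0.262741 (the z-rotation phases have unit modulus)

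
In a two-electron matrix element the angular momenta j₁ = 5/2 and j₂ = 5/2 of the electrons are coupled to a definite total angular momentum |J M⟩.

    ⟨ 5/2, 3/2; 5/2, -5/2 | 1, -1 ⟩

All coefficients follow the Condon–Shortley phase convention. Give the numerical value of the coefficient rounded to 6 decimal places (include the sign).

triangle: 4!·1!·1!/7! = 24/5040
(j±m)!: 4!·1!·0!·5!·0!·2! = 5760
prefactor² = (2J+1)·Δ·N² = 576/7
  k=0: +1/(0!·4!·1!·0!·0!·1!) = 1/24
Σ = 1/24  ⇒  CG² = 576/7·(1/24)² = 1/7
CG = +√(1/7) = +0.377964

+√(1/7) = +0.377964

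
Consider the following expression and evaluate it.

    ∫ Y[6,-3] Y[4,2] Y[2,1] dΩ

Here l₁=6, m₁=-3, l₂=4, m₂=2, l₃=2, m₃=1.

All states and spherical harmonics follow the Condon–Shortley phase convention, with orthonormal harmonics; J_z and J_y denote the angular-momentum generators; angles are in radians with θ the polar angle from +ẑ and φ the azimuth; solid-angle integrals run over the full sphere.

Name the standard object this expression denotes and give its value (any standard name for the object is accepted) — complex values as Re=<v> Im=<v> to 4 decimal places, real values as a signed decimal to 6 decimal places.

This is a Gaunt coefficient — the integral of a triple product of spherical harmonics over the sphere.
Checks pass: Σm=0; 12 even; l₃=2∈[2,10].
(2·6+1)(2·4+1)(2·2+1) = 585
Δ: 8! 4! 0! / 13! → 1/6435
sum: t=4:+1/2304 = 1/2304
3j²(6 4 2; 0 0 0) = Δ·Π!·Σ² = 5/143  (sign +1)
sum: t=6:+1/8640 = 1/8640
3j²(6 4 2; -3 2 1) = Δ·Π!·Σ² = 28/715  (sign -1)
combine: 4πI² = 585·5/143·28/715 = 1260/1573
take √, sign -1: I = -0.25247360

Gaunt coefficient, -0.252474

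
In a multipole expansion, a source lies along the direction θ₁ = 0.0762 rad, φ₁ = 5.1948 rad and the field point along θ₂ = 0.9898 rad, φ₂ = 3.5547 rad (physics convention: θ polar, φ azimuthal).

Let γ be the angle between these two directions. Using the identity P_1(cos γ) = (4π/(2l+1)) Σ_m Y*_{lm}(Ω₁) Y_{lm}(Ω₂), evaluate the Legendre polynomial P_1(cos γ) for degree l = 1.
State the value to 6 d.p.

0.542858

Addition theorem: P_1(cos γ) = (4π/3) Σ_m Y*_{lm}(Ω₁) Y_{lm}(Ω₂), m = −1…1:
  m=-1: Y*=(0.012202, -0.023300)  Y=(-0.264509, 0.115943)  product (-0.000526, 0.007578)
  m=+0: Y*=(0.487185, -0.000000)  Y=(0.268173, 0.000000)  product (0.130650, 0.000000)
  m=+1: Y*=(-0.012202, -0.023300)  Y=(0.264509, 0.115943)  product (-0.000526, -0.007578)
Accumulated sum (0.129598, 0.000000); after 4π/(2l+1) scaling, (0.542858, 0.000000) ⇒ P_1 = 0.542858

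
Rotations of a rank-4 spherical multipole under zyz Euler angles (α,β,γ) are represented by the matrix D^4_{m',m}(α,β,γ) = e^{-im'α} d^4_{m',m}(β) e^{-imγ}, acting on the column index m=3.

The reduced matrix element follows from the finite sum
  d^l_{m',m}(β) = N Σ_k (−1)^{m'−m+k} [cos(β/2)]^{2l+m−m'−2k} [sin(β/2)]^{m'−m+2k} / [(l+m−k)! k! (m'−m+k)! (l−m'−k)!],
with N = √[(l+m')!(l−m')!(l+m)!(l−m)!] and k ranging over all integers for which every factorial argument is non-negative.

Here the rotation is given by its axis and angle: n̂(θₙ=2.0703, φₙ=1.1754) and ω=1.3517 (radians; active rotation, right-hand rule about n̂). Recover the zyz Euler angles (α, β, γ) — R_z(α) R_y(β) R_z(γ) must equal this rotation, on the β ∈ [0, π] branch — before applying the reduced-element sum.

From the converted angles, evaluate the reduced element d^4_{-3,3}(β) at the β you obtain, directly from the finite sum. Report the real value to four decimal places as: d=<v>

Axis–angle → zyz. n̂ = (sinθₙcosφₙ, sinθₙsinφₙ, cosθₙ) = (+0.338114, +0.810091, -0.478990), ω = 1.3517.
R = I cosω + sinω [n̂]ₓ + (1−cosω) n̂n̂ᵀ gives
  R = [+0.306821, +0.681910, +0.663973; -0.253169, +0.730962, -0.633720; -0.917478, +0.026342, +0.396913]
β = atan2(√(R₁₃²+R₂₃²), R₃₃) = 1.162646; α = atan2(R₂₃, R₁₃) mod 2π = 5.521096; γ = atan2(R₃₂, −R₃₁) mod 2π = 0.028703
d^4_{-3,3}(β=1.1626) via the finite sum:
Half-angle: c=0.835737, s=0.549130. N=√(1·5040·5040·1)=5040.000000
Admissible k: 6..7 (factorial args all ≥0)
  k=6: (−1)^0·5040.0000/(720)·0.8357^2·0.5491^6 = +0.134057
  k=7: (−1)^1·5040.0000/(5040)·0.8357^0·0.5491^8 = -0.008268
d^4_{-3,3}(1.1626) = +0.134057 -0.008268 = +0.125789

d=0.1258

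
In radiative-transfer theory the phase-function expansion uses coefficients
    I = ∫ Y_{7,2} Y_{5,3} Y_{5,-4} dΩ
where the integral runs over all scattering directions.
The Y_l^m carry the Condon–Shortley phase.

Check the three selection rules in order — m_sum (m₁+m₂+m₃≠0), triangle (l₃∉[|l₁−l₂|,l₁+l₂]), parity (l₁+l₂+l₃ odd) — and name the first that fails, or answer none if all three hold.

Σmᵢ = 1  ✗
l₃∈[|l₁−l₂|,l₁+l₂]=[2,12], have l₃=5
Σlᵢ = 17 ⇒ odd

m_sum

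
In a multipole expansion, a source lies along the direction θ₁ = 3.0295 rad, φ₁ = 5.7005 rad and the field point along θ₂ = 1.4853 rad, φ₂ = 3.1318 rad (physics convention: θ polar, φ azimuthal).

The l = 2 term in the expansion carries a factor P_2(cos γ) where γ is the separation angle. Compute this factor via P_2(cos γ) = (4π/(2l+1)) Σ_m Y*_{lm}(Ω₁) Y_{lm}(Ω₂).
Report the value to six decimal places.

-0.452201

Summing Y*_{l m}(θ₁,φ₁)·Y_{l m}(θ₂,φ₂) over m ∈ [−2, 2]; prefactor 4π/(2·2+1) = 2.513274:
  m=-2: (+0.001906-0.004441i) × (+0.383384+0.007510i) = +0.000764-0.001688i  (running Σ = +0.000764-0.001688i)
  m=-1: (-0.071703+0.047253i) × (-0.065726-0.000644i) = +0.004743-0.003060i  (running Σ = +0.005507-0.004748i)
  m=0: (+0.618944-0.000000i) × (-0.308492+0.000000i) = -0.190940+0.000000i  (running Σ = -0.185432-0.004748i)
  m=1: (+0.071703+0.047253i) × (+0.065726-0.000644i) = +0.004743+0.003060i  (running Σ = -0.180689-0.001688i)
  m=2: (+0.001906+0.004441i) × (+0.383384-0.007510i) = +0.000764+0.001688i  (running Σ = -0.179925+0.000000i)
Total Σ_m = -0.179925+0.000000i. Multiply by 2.513274: -0.452201+0.000000i. P_2(cos γ) = -0.452201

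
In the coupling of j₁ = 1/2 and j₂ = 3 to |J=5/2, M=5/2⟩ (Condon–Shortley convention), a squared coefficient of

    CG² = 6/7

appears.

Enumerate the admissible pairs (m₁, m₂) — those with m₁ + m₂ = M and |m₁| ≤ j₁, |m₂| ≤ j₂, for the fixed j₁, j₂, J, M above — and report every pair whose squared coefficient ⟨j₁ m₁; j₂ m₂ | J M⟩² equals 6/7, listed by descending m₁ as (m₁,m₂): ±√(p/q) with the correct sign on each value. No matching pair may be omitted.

Admissible pairs with m₁+m₂ = M = 5/2: (-1/2,3), (1/2,2)
  (m₁,m₂)=(1/2,2): CG² = 1/7, CG = +√(1/7)
  (m₁,m₂)=(-1/2,3): CG² = 6/7, CG = −√(6/7)   ← matches the target
Pairs with CG² = 6/7: (-1/2,3): −√(6/7)

(-1/2,3): −√(6/7)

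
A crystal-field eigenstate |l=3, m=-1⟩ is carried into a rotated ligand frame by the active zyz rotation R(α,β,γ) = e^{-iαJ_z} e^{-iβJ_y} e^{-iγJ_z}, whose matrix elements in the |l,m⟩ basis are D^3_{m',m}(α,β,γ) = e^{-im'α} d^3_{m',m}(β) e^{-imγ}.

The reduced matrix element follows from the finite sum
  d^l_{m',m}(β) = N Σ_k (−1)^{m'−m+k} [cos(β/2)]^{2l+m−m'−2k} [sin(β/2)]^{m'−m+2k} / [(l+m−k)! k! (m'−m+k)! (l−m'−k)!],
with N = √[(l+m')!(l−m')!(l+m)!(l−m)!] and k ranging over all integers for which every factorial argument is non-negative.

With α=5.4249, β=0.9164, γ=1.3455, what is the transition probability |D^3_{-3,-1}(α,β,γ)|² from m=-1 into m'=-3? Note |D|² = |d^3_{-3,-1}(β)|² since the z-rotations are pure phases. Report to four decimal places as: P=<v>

First d^3_{-3,-1}(β=0.9164), then the phase factors e^{-i(-3)α} and e^{-i(-1)γ}:
c=cos(0.916400/2)=0.896850, s=sin(0.916400/2)=0.442334; N=√[1·720·2·24]=185.903201
k∈{2} keeps every argument non-negative
  k=2: (−1)^0·185.9032/(48)·0.8969^4·0.4423^2 = +0.490260
d^3_{-3,-1}(0.9164) = +0.490260
|D^3_{-3,-1}|² = |d^3_{-3,-1}(β)|² = (+0.490260)² = 0.240355 (the z-rotation phases have unit modulus)

P=0.2404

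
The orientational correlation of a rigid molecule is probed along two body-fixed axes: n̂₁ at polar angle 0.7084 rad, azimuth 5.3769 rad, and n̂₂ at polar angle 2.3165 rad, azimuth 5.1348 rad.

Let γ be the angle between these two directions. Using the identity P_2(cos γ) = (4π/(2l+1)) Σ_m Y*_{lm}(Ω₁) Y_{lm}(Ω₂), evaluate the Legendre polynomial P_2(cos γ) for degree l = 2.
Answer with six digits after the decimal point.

-0.496063

Addition theorem: P_2(cos γ) = (4π/5) Σ_m Y*_{lm}(Ω₁) Y_{lm}(Ω₂), m = −2…2:
  [-2]  conj(Y_{2,-2})(Ω₁) = (-0.039149, -0.158756) ; Y_{2,-2}(Ω₂) = (-0.138385, 0.155893) ; Δ = (0.030167, 0.015866)
  [-1]  conj(Y_{2,-1})(Ω₁) = (0.235386, -0.300484) ; Y_{2,-1}(Ω₂) = (-0.157858, -0.351212) ; Δ = (-0.142691, -0.035237)
  [+0]  conj(Y_{2,0})(Ω₁) = (0.230262, -0.000000) ; Y_{2,0}(Ω₂) = (0.120177, 0.000000) ; Δ = (0.027672, 0.000000)
  [+1]  conj(Y_{2,1})(Ω₁) = (-0.235386, -0.300484) ; Y_{2,1}(Ω₂) = (0.157858, -0.351212) ; Δ = (-0.142691, 0.035237)
  [+2]  conj(Y_{2,2})(Ω₁) = (-0.039149, 0.158756) ; Y_{2,2}(Ω₂) = (-0.138385, -0.155893) ; Δ = (0.030167, -0.015866)
Σ over m = (-0.197377, 0.000000); ×(4π/5) → (-0.496063, 0.000000). Real part: -0.496063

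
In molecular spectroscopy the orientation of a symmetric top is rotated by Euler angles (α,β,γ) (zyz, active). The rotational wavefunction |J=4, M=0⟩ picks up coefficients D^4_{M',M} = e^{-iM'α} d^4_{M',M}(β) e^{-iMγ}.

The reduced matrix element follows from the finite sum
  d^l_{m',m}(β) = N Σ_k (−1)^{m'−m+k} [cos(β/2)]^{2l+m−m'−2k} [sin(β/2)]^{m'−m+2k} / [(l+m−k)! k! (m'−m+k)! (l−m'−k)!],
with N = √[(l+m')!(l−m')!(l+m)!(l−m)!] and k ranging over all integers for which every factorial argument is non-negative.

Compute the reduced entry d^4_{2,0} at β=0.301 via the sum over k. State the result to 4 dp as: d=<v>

d^4_{2,0}(β=0.3010) via the finite sum:
c=cos(0.301000/2)=0.988696, s=sin(0.301000/2)=0.149932; N=√[720·2·24·24]=910.735966
k∈{0,1,2} keeps every argument non-negative
  k=0: (−1)^2·910.7360/(96)·0.9887^6·0.1499^2 = +0.199200
  k=1: (−1)^3·910.7360/(36)·0.9887^4·0.1499^4 = -0.012216
  k=2: (−1)^4·910.7360/(96)·0.9887^2·0.1499^6 = +0.000105
d^4_{2,0}(0.3010) = +0.199200 -0.012216 +0.000105 = +0.187090

d=0.1871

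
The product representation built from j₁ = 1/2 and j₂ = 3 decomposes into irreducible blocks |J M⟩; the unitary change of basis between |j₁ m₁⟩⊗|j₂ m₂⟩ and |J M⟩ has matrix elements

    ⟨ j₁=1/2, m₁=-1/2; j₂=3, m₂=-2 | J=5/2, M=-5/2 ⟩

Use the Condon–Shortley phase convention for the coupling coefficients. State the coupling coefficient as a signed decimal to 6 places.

−√(1/7) ≈ -0.377964

triangle: 1!·0!·5!/7! = 120/5040
(j±m)!: 0!·1!·1!·5!·0!·5! = 14400
prefactor² = (2J+1)·Δ·N² = 14400/7
  k=1: −1/(1!·0!·0!·0!·0!·5!) = -1/120
Σ = -1/120  ⇒  CG² = 14400/7·(-1/120)² = 1/7
CG = −√(1/7) = -0.377964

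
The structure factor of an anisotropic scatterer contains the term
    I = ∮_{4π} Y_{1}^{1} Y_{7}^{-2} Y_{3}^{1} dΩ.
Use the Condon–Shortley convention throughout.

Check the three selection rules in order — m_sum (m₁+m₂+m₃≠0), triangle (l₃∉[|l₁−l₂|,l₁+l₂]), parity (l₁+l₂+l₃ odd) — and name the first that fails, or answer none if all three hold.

triangle

m₁+m₂+m₃ = 1 − 2 + 1 = 0  ✓
triangle: need |l₁−l₂| ≤ l₃ ≤ l₁+l₂ = [6,8]; l₃=3 is outside  ✗
parity: l₁+l₂+l₃ = 11 is odd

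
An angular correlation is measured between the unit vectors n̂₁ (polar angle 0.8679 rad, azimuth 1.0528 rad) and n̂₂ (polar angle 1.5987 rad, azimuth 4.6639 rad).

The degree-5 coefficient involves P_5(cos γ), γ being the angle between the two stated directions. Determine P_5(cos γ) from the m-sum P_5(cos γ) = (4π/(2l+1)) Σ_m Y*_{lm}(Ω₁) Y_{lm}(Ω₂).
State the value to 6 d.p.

0.362384

Term-by-term m-sum for l=5 (normalisation 4π/11 = 1.142397):
  m=-5: Y*=(0.062888, -0.102203)  Y=(-0.111211, 0.449682)  product (0.038965, 0.039646)
  m=-4: Y*=(-0.154478, -0.281972)  Y=(-0.040119, -0.007880)  product (0.003975, 0.012530)
  m=-3: Y*=(-0.424145, -0.007129)  Y=(-0.049737, 0.339495)  product (0.023516, -0.143641)
  m=-2: Y*=(-0.082436, 0.139159)  Y=(-0.046916, -0.004564)  product (0.004503, -0.006152)
  m=-1: Y*=(-0.143168, -0.251214)  Y=(-0.015349, 0.316300)  product (0.081657, -0.041428)
  m=+0: Y*=(-0.245713, -0.000000)  Y=(-0.048766, 0.000000)  product (0.011982, 0.000000)
  m=+1: Y*=(0.143168, -0.251214)  Y=(0.015349, 0.316300)  product (0.081657, 0.041428)
  m=+2: Y*=(-0.082436, -0.139159)  Y=(-0.046916, 0.004564)  product (0.004503, 0.006152)
  m=+3: Y*=(0.424145, -0.007129)  Y=(0.049737, 0.339495)  product (0.023516, 0.143641)
  m=+4: Y*=(-0.154478, 0.281972)  Y=(-0.040119, 0.007880)  product (0.003975, -0.012530)
  m=+5: Y*=(-0.062888, -0.102203)  Y=(0.111211, 0.449682)  product (0.038965, -0.039646)
Total Σ_m = (0.317214, 0.000000). Multiply by 1.142397: (0.362384, 0.000000). P_5(cos γ) = 0.362384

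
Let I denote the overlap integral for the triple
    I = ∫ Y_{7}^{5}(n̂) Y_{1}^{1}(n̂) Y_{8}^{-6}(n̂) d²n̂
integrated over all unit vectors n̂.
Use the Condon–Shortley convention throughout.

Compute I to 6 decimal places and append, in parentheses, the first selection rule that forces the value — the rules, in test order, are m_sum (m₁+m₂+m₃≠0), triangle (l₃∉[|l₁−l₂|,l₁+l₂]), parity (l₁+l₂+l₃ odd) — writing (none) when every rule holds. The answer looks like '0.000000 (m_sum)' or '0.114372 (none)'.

0.291881 (none)

m-sum 0 ✓  L=16 even ✓  6≤8≤8 ✓
Π(2lᵢ+1) = 15×3×17 = 765
triangle coeff Δ(7,1,8) = 1/2040
Σ_t [0,0]: t=0:+1/25401600 = 1/25401600
(3j)²=8/255 [(7 1 8; 0 0 0)], sign=+1
Σ_t [0,0]: t=0:+1/1916006400 = 1/1916006400
(3j)²=91/2040 [(7 1 8; 5 1 -6)], sign=+1
⇒ 4πI² = 91/85
I = (+1)√(91/85/(4π)) = 0.29188132
No selection rule forces the value: the integral is nonzero (none).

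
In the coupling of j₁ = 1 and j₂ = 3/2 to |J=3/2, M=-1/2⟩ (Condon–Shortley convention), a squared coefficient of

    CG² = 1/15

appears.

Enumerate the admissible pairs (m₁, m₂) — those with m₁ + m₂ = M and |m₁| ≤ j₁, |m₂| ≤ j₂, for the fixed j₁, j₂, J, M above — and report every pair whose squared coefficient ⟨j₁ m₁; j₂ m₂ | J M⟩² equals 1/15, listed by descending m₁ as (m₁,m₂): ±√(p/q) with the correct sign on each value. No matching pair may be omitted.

Admissible pairs with m₁+m₂ = M = -1/2: (-1,1/2), (0,-1/2), (1,-3/2)
  (m₁,m₂)=(1,-3/2): CG² = 2/5, CG = +√(2/5)
  (m₁,m₂)=(0,-1/2): CG² = 1/15, CG = +√(1/15)   ← matches the target
  (m₁,m₂)=(-1,1/2): CG² = 8/15, CG = −√(8/15)
Pairs with CG² = 1/15: (0,-1/2): +√(1/15)

(0,-1/2): +√(1/15)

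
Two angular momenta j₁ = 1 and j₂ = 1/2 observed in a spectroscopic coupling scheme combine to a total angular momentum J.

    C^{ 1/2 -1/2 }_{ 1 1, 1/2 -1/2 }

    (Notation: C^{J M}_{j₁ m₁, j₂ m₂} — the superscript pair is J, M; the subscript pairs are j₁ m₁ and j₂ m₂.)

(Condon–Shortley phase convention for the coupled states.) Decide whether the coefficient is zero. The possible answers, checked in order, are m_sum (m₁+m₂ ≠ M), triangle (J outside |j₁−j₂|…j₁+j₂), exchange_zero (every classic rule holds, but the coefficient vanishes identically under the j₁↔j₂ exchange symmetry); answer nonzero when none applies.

m_sum

m-sum: m₁+m₂ = 1+(-1/2) = 1/2, M = -1/2  ✗ ⇒ coefficient is 0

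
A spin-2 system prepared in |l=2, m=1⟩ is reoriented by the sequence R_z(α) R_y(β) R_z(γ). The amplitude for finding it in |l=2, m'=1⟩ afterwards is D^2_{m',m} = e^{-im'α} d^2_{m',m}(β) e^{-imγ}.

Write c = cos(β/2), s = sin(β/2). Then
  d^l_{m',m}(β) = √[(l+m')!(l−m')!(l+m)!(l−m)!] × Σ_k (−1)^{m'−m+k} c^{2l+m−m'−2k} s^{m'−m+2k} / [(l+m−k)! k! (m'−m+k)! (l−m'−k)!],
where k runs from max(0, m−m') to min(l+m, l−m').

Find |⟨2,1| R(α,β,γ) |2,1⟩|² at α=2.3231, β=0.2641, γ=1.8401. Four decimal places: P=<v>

D^2_{1,1}(2.3231,0.2641,1.8401) = e^{-i·1·2.3231}·d^2_{1,1}(0.2641)·e^{-i·1·1.8401}. Compute d first:
With c≡cos(β/2)=0.991294 and s≡sin(β/2)=0.131667, N=[6·1·6·1]^{1/2}=6.000000
k∈{0,1} keeps every argument non-negative
  k=0: (−1)^0·6.0000/(6)·0.9913^4·0.1317^0 = +0.965628
  k=1: (−1)^1·6.0000/(2)·0.9913^2·0.1317^2 = -0.051107
d^2_{1,1}(0.2641) = +0.965628 -0.051107 = +0.914522
|D^2_{1,1}|² = |d^2_{1,1}(β)|² = (+0.914522)² = 0.836350 (the z-rotation phases have unit modulus)

P=0.8363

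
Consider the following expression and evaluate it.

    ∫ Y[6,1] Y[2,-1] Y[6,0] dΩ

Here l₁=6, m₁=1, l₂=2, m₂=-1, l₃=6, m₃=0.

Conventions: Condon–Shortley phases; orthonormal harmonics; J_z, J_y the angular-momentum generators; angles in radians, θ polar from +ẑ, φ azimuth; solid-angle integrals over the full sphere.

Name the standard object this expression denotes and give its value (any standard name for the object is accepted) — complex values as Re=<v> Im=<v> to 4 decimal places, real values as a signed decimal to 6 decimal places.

Gaunt coefficient, -0.030344

This is a Gaunt coefficient — the integral of a triple product of spherical harmonics over the sphere.
m-sum 0 ✓  L=14 even ✓  4≤6≤8 ✓
Π(2lᵢ+1) = 13×5×13 = 845
triangle coeff Δ(6,2,6) = 1/90090
Σ_t [0,2]: t=0:+1/69120 t=1:−1/14400 t=2:+1/69120 = -7/172800
(3j)²=14/715 [(6 2 6; 0 0 0)], sign=-1
Σ_t [0,1]: t=0:+1/28800 t=1:−1/34560 = 1/172800
(3j)²=1/1430 [(6 2 6; 1 -1 0)], sign=+1
⇒ 4πI² = 7/605
I = (-1)√(7/605/(4π)) = -0.03034355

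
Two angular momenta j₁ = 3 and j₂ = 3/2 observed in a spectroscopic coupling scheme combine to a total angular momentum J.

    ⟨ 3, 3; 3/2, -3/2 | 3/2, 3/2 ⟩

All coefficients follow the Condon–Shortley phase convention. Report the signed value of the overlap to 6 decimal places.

j₁+j₂−J=3  J+j₁−j₂=3  J−j₁+j₂=0  j₁+j₂+J+1=7
(j₁±m₁, j₂±m₂, J±M) = (6,0,0,3,3,0)
P² = 5184/7
sum k=0..0:
  [0] +1/36 = 1/36
S = 1/36
C² = P²·S² = 4/7 ; C = +0.755929

+√(4/7) ≈ +0.755929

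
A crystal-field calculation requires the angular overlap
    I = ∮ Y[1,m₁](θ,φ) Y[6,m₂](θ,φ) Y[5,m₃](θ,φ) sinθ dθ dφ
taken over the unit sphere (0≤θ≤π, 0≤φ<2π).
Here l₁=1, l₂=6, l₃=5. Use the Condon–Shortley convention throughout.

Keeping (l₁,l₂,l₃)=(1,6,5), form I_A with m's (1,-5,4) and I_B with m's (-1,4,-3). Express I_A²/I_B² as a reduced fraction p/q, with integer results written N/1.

l's match ⇒ only the (l;m) 3-j factors differ between A and B.
A: triangle coeff Δ(1,6,5) = 1/858; Σ_t [0,0]: t=0:+1/725760 = 1/725760; (3j)²=5/78 [(1 6 5; 1 -5 4)], sign=-1
B: triangle coeff Δ(1,6,5) = 1/858; Σ_t [2,2]: t=2:+1/161280 = 1/161280; (3j)²=15/286 [(1 6 5; -1 4 -3)], sign=+1
I_A²/I_B² = (5/78)/(15/286) = 11/9

11/9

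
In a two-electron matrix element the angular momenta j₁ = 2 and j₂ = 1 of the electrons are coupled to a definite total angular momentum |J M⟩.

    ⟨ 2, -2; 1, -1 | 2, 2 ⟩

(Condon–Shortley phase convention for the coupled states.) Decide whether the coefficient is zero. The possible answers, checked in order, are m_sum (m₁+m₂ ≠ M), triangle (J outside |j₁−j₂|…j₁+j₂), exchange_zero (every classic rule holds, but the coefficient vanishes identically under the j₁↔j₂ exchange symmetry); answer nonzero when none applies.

m_sum

m-sum: m₁+m₂ = -2+(-1) = -3, M = 2  ✗ ⇒ coefficient is 0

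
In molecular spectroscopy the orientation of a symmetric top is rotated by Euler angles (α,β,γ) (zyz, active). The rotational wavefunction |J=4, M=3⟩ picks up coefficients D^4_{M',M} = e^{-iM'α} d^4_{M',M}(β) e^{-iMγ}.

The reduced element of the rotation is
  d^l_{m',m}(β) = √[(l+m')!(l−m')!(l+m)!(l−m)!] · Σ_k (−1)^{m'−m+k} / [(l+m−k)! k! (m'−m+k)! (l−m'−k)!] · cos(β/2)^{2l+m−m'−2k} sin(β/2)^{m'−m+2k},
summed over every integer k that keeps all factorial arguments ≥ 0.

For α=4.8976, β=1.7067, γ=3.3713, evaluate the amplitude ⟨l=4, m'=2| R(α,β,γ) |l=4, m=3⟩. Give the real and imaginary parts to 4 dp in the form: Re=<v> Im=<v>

Re=-0.2154 Im=0.3839

Split into d^4_{2,3}(β=1.7067) × two z-phases.
c=cos(1.706700/2)=0.657463, s=sin(1.706700/2)=0.753487; N=√[720·2·5040·1]=2693.993318
k∈{1,2} keeps every argument non-negative
  k=1: (−1)^0·2693.9933/(720)·0.6575^7·0.7535^1 = +0.149705
  k=2: (−1)^1·2693.9933/(240)·0.6575^5·0.7535^3 = -0.589886
d^4_{2,3}(1.7067) = +0.149705 -0.589886 = -0.440181
Attach z-rotation phases: D = e^{-i(2)(4.8976)}·(-0.440181)·e^{-i(3)(3.3713)} = -0.215367+0.383896i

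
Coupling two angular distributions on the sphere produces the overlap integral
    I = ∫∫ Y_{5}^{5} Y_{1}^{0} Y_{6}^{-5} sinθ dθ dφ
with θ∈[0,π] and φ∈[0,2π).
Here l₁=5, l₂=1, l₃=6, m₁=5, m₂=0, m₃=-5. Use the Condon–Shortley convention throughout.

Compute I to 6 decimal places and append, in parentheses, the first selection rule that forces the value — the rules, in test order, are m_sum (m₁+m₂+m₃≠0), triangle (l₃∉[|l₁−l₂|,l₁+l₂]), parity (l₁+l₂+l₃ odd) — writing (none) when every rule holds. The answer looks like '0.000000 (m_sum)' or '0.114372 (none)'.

m-sum 0 ✓  L=12 even ✓  4≤6≤6 ✓
Π(2lᵢ+1) = 11×3×13 = 429
triangle coeff Δ(5,1,6) = 1/858
Σ_t [0,0]: t=0:+1/14400 = 1/14400
(3j)²=6/143 [(5 1 6; 0 0 0)], sign=+1
Σ_t [0,0]: t=0:+1/3628800 = 1/3628800
(3j)²=1/78 [(5 1 6; 5 0 -5)], sign=-1
⇒ 4πI² = 3/13
I = (-1)√(3/13/(4π)) = -0.13551395
No selection rule forces the value: the integral is nonzero (none).

-0.135514 (none)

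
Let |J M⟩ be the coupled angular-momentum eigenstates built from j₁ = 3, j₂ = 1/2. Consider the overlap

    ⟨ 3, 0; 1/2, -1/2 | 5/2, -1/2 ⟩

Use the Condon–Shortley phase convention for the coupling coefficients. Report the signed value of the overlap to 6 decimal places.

triangle: 1!×5!×0!/7! = 120/5040
(j±m)!: 3!×3!×0!×1!×2!×3! = 432
prefactor² = (2J+1)×Δ×N² = 432/7
  k=0: +1/(0!×1!×3!×0!×2!×0!) = 1/12
Σ = 1/12  ⇒  CG² = 432/7×(1/12)² = 3/7
CG = +√(3/7) = +0.654654

+0.654654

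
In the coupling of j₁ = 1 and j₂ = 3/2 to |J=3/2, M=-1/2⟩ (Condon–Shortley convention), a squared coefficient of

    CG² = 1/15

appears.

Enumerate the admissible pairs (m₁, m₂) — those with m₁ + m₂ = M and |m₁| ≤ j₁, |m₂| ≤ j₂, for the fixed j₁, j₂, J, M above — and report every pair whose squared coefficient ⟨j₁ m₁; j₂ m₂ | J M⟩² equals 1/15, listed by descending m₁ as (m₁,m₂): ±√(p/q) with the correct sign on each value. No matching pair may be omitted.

Admissible pairs with m₁+m₂ = M = -1/2: (-1,1/2), (0,-1/2), (1,-3/2)
  (m₁,m₂)=(1,-3/2): CG² = 2/5, CG = +√(2/5)
  (m₁,m₂)=(0,-1/2): CG² = 1/15, CG = +√(1/15)   ← matches the target
  (m₁,m₂)=(-1,1/2): CG² = 8/15, CG = −√(8/15)
Pairs with CG² = 1/15: (0,-1/2): +√(1/15)

(0,-1/2): +√(1/15)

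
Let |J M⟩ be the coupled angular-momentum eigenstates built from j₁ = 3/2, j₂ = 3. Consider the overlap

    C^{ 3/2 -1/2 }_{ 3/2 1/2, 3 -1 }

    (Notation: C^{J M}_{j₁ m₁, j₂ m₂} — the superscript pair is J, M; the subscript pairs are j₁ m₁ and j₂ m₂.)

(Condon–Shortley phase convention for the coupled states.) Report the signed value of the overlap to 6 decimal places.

−√(12/35) = -0.585540

j₁+j₂−J=3  J+j₁−j₂=0  J−j₁+j₂=3  j₁+j₂+J+1=7
(j₁±m₁, j₂±m₂, J±M) = (2,1,2,4,1,2)
P² = 192/35
sum k=1..1:
  [1] −1/4 = -1/4
S = -1/4
C² = P²·S² = 12/35 ; C = -0.585540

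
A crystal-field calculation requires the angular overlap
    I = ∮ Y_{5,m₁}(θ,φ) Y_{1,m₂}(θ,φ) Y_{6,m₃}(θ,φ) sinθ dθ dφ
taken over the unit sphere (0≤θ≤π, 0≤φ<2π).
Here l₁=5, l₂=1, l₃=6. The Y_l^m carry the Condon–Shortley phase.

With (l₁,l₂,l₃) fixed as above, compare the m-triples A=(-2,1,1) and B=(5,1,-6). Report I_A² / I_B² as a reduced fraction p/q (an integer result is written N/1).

5/33

l's match ⇒ only the (l;m) 3-j factors differ between A and B.
A: triangle coeff Δ(5,1,6) = 1/858; Σ_t [0,0]: t=0:+1/60480 = 1/60480; (3j)²=5/429 [(5 1 6; -2 1 1)], sign=-1
B: triangle coeff Δ(5,1,6) = 1/858; Σ_t [0,0]: t=0:+1/7257600 = 1/7257600; (3j)²=1/13 [(5 1 6; 5 1 -6)], sign=+1
I_A²/I_B² = (5/429)/(1/13) = 5/33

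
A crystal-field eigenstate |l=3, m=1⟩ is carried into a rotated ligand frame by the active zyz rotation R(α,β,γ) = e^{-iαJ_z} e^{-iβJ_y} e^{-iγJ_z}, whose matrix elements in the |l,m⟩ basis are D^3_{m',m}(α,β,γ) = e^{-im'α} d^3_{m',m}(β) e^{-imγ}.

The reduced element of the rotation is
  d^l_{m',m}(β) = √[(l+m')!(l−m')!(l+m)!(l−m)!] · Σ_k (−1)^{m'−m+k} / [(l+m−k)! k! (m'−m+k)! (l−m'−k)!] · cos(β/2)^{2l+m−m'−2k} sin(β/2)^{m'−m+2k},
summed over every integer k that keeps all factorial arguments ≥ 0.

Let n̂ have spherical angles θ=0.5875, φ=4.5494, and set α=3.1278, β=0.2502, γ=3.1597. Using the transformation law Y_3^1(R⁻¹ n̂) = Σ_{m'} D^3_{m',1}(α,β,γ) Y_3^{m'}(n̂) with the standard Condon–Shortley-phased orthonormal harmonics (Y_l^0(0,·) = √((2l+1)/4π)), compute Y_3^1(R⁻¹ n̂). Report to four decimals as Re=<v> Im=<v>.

Re=-0.0909 Im=0.4301

Need the full column D^3_{m',1} for m'=−3..3 at α=3.1278, β=0.2502, γ=3.1597.
cos(β/2)=0.992185, sin(β/2)=0.124774
d^3_{-3,1}: single k=4 term ⇒ +0.000924;  D = +0.000922-0.000055i
d^3_{-2,1}: k∈[3..4] ⇒ +0.012000 -0.000095 = +0.011905;  D = -0.011893+0.000544i
d^3_{-1,1}: k∈[2..4] ⇒ +0.090525 -0.001909 +0.000004 = +0.088620;  D = +0.088575-0.002827i
d^3_{0,1}: k∈[1..3] ⇒ +0.415603 -0.019718 +0.000104 = +0.395989;  D = -0.395924+0.007170i
d^3_{1,1}: k∈[0..2] ⇒ +0.954018 -0.120700 +0.001432 = +0.834749;  D = +0.834741-0.003602i
d^3_{2,1}: k∈[0..1] ⇒ -0.379392 +0.012000 = -0.367392;  D = +0.367375+0.003482i
d^3_{3,1}: single k=0 term ⇒ +0.058434;  D = +0.058418+0.001360i
Y_3^{m'}(θ=0.5875,φ=4.5494) and Σ D·Y over m':
  (+0.0009-0.0001i)·(+0.0334-0.0627i)  (-0.0119+0.0005i)·(-0.2476-0.0837i)  (+0.0886-0.0028i)·(-0.0716+0.4355i)  (-0.3959+0.0072i)·(+0.1441+0.0000i)  (+0.8347-0.0036i)·(+0.0716+0.4355i)  (+0.3674+0.0035i)·(-0.2476+0.0837i)  (+0.0584+0.0014i)·(-0.0334-0.0627i)
Y_3^1(R⁻¹ n̂) = -0.090896+0.430064i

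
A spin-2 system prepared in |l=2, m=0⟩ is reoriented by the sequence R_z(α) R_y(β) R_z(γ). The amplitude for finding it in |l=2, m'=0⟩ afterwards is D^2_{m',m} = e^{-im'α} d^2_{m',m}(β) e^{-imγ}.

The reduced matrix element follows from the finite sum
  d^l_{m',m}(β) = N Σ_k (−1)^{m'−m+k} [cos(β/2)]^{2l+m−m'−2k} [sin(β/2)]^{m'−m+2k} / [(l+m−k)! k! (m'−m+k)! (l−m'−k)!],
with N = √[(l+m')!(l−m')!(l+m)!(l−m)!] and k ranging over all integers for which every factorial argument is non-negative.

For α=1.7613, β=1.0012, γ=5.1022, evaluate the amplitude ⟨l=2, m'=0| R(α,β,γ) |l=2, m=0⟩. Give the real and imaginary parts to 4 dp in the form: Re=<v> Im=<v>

Re=-0.0637 Im=0.0000

D^2_{0,0}(1.7613,1.0012,5.1022) = e^{-i·0·1.7613}·d^2_{0,0}(1.0012)·e^{-i·0·5.1022}. Compute d first:
c=cos(1.001200/2)=0.877295, s=sin(1.001200/2)=0.479952; N=√[2·2·2·2]=4.000000
Admissible k: 0..2 (factorial args all ≥0)
  k=0: (−1)^0·4.0000/(4)·0.8773^4·0.4800^0 = +0.592355
  k=1: (−1)^1·4.0000/(1)·0.8773^2·0.4800^2 = -0.709164
  k=2: (−1)^2·4.0000/(4)·0.8773^0·0.4800^4 = +0.053063
d^2_{0,0}(1.0012) = +0.592355 -0.709164 +0.053063 = -0.063746
D = (+1.000000+0.000000i)·(-0.063746)·(+1.000000+0.000000i) = -0.063746+0.000000i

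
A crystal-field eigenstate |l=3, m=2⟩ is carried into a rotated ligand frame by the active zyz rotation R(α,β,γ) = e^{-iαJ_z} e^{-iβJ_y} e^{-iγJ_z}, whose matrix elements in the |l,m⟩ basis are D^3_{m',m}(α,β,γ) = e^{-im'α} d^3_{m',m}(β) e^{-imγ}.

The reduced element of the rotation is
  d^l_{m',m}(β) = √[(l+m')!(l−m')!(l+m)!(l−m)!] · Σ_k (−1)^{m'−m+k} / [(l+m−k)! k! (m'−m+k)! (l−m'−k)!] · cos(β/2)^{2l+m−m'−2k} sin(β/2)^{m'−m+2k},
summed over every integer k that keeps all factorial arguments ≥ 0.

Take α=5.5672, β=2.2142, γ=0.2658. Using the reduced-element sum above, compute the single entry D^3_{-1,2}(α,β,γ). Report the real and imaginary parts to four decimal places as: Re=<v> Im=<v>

Re=-0.1285 Im=0.3837

First d^3_{-1,2}(β=2.2142), then the phase factors e^{-i(-1)α} and e^{-i(2)γ}:
c=cos(2.214200/2)=0.447257, s=sin(2.214200/2)=0.894405; N=√[2·24·120·1]=75.894664
Admissible k: 3..4 (factorial args all ≥0)
  k=3: (−1)^0·75.8947/(12)·0.4473^3·0.8944^3 = +0.404860
  k=4: (−1)^1·75.8947/(24)·0.4473^1·0.8944^5 = -0.809523
d^3_{-1,2}(2.2142) = +0.404860 -0.809523 = -0.404663
Attach z-rotation phases: D = e^{-i(-1)(5.5672)}·(-0.404663)·e^{-i(2)(0.2658)} = -0.128526+0.383710i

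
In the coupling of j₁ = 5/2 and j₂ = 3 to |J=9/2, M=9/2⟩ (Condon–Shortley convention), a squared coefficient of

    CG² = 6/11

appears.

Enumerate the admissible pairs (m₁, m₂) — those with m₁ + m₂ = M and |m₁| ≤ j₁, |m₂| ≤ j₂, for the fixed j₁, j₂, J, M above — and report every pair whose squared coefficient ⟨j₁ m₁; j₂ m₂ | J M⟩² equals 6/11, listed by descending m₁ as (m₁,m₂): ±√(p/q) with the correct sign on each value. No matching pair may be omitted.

Admissible pairs with m₁+m₂ = M = 9/2: (3/2,3), (5/2,2)
  (m₁,m₂)=(5/2,2): CG² = 5/11, CG = +√(5/11)
  (m₁,m₂)=(3/2,3): CG² = 6/11, CG = −√(6/11)   ← matches the target
Pairs with CG² = 6/11: (3/2,3): −√(6/11)

(3/2,3): −√(6/11)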